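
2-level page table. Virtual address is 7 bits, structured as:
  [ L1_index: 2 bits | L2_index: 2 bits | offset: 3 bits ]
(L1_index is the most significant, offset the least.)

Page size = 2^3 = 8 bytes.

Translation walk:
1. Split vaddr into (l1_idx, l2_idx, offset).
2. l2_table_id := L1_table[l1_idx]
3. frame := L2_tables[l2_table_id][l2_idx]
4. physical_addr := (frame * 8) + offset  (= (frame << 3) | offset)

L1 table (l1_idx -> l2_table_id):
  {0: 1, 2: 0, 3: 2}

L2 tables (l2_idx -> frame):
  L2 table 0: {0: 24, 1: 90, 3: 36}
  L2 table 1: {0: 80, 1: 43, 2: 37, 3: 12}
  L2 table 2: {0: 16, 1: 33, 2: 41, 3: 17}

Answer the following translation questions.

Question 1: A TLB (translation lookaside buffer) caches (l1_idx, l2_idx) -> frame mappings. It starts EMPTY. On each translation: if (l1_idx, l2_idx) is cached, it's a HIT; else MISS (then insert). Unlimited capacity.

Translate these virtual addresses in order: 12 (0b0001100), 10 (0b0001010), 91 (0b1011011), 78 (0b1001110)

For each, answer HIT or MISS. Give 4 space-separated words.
vaddr=12: (0,1) not in TLB -> MISS, insert
vaddr=10: (0,1) in TLB -> HIT
vaddr=91: (2,3) not in TLB -> MISS, insert
vaddr=78: (2,1) not in TLB -> MISS, insert

Answer: MISS HIT MISS MISS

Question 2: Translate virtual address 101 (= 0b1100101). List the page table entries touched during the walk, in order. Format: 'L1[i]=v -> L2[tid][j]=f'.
Answer: L1[3]=2 -> L2[2][0]=16

Derivation:
vaddr = 101 = 0b1100101
Split: l1_idx=3, l2_idx=0, offset=5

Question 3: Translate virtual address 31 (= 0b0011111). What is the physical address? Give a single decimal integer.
vaddr = 31 = 0b0011111
Split: l1_idx=0, l2_idx=3, offset=7
L1[0] = 1
L2[1][3] = 12
paddr = 12 * 8 + 7 = 103

Answer: 103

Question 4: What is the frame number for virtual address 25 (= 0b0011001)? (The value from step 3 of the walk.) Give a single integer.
vaddr = 25: l1_idx=0, l2_idx=3
L1[0] = 1; L2[1][3] = 12

Answer: 12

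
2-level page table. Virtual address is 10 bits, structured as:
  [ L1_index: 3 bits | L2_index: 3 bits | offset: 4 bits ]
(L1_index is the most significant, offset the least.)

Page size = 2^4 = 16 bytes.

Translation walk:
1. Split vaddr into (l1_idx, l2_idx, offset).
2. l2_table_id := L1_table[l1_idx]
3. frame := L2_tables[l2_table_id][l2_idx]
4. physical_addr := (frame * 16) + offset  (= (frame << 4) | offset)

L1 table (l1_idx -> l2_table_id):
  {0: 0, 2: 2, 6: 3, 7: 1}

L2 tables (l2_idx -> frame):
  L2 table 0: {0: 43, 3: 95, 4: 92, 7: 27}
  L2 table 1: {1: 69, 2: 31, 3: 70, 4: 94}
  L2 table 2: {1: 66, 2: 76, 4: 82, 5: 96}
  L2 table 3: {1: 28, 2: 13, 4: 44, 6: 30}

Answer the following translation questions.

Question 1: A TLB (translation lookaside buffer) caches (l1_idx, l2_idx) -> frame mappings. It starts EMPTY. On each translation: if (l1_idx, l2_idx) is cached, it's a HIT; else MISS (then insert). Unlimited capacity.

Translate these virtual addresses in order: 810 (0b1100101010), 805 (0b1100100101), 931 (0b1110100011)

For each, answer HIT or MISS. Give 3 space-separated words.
vaddr=810: (6,2) not in TLB -> MISS, insert
vaddr=805: (6,2) in TLB -> HIT
vaddr=931: (7,2) not in TLB -> MISS, insert

Answer: MISS HIT MISS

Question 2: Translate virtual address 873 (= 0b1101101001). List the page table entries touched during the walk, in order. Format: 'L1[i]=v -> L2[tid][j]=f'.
Answer: L1[6]=3 -> L2[3][6]=30

Derivation:
vaddr = 873 = 0b1101101001
Split: l1_idx=6, l2_idx=6, offset=9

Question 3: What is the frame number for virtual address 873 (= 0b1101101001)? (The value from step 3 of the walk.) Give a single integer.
Answer: 30

Derivation:
vaddr = 873: l1_idx=6, l2_idx=6
L1[6] = 3; L2[3][6] = 30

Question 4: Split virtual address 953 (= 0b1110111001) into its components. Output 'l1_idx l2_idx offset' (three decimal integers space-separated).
Answer: 7 3 9

Derivation:
vaddr = 953 = 0b1110111001
  top 3 bits -> l1_idx = 7
  next 3 bits -> l2_idx = 3
  bottom 4 bits -> offset = 9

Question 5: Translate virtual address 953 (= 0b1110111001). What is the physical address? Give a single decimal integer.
vaddr = 953 = 0b1110111001
Split: l1_idx=7, l2_idx=3, offset=9
L1[7] = 1
L2[1][3] = 70
paddr = 70 * 16 + 9 = 1129

Answer: 1129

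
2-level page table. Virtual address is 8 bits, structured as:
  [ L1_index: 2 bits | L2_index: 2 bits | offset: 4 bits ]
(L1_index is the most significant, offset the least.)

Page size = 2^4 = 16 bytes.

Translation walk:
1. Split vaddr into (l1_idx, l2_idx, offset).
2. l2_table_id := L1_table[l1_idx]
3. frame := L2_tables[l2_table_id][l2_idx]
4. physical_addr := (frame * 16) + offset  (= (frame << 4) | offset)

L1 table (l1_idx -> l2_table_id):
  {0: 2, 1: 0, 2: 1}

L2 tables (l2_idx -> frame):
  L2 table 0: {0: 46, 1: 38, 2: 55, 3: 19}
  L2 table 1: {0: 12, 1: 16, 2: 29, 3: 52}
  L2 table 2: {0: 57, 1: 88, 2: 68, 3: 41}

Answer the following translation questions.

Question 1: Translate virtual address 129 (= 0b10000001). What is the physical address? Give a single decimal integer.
Answer: 193

Derivation:
vaddr = 129 = 0b10000001
Split: l1_idx=2, l2_idx=0, offset=1
L1[2] = 1
L2[1][0] = 12
paddr = 12 * 16 + 1 = 193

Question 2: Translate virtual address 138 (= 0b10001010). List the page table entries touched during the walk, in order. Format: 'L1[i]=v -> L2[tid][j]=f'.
Answer: L1[2]=1 -> L2[1][0]=12

Derivation:
vaddr = 138 = 0b10001010
Split: l1_idx=2, l2_idx=0, offset=10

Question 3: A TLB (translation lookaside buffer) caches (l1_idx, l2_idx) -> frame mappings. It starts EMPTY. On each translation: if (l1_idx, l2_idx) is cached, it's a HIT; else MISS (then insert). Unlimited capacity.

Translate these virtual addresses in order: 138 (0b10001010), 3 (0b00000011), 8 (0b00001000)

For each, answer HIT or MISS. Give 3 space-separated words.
Answer: MISS MISS HIT

Derivation:
vaddr=138: (2,0) not in TLB -> MISS, insert
vaddr=3: (0,0) not in TLB -> MISS, insert
vaddr=8: (0,0) in TLB -> HIT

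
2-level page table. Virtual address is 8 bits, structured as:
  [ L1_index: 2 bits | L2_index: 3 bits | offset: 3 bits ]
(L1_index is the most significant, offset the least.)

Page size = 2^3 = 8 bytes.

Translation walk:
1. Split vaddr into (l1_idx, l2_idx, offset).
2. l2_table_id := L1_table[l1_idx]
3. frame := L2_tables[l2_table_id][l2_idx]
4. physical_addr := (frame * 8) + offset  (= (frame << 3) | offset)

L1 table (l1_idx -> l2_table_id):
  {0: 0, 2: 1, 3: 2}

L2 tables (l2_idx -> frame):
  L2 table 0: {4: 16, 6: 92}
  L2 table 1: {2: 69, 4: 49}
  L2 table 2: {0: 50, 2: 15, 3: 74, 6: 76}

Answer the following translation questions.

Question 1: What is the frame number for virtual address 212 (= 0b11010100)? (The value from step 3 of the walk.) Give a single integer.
vaddr = 212: l1_idx=3, l2_idx=2
L1[3] = 2; L2[2][2] = 15

Answer: 15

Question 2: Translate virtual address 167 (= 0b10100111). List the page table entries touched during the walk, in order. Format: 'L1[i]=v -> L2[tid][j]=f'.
vaddr = 167 = 0b10100111
Split: l1_idx=2, l2_idx=4, offset=7

Answer: L1[2]=1 -> L2[1][4]=49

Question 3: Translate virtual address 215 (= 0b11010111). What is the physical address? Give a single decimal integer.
Answer: 127

Derivation:
vaddr = 215 = 0b11010111
Split: l1_idx=3, l2_idx=2, offset=7
L1[3] = 2
L2[2][2] = 15
paddr = 15 * 8 + 7 = 127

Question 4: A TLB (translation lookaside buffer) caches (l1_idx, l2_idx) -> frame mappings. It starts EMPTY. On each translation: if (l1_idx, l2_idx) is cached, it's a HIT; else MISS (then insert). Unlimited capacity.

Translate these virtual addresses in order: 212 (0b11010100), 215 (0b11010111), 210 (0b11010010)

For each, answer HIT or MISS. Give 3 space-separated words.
Answer: MISS HIT HIT

Derivation:
vaddr=212: (3,2) not in TLB -> MISS, insert
vaddr=215: (3,2) in TLB -> HIT
vaddr=210: (3,2) in TLB -> HIT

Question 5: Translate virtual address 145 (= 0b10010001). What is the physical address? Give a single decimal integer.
vaddr = 145 = 0b10010001
Split: l1_idx=2, l2_idx=2, offset=1
L1[2] = 1
L2[1][2] = 69
paddr = 69 * 8 + 1 = 553

Answer: 553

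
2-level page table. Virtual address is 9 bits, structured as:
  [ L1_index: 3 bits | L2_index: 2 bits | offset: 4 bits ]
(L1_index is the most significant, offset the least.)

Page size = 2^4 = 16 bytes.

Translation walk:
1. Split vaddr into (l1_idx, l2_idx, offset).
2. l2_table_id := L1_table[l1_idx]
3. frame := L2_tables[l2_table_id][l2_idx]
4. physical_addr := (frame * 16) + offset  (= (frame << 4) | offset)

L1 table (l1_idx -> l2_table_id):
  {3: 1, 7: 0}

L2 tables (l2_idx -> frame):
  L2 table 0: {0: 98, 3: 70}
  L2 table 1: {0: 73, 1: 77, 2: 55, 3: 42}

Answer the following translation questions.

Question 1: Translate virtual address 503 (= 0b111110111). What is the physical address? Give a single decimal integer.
Answer: 1127

Derivation:
vaddr = 503 = 0b111110111
Split: l1_idx=7, l2_idx=3, offset=7
L1[7] = 0
L2[0][3] = 70
paddr = 70 * 16 + 7 = 1127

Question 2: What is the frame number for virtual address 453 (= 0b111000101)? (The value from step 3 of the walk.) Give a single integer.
vaddr = 453: l1_idx=7, l2_idx=0
L1[7] = 0; L2[0][0] = 98

Answer: 98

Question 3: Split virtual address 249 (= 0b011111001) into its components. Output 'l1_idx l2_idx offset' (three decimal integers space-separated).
Answer: 3 3 9

Derivation:
vaddr = 249 = 0b011111001
  top 3 bits -> l1_idx = 3
  next 2 bits -> l2_idx = 3
  bottom 4 bits -> offset = 9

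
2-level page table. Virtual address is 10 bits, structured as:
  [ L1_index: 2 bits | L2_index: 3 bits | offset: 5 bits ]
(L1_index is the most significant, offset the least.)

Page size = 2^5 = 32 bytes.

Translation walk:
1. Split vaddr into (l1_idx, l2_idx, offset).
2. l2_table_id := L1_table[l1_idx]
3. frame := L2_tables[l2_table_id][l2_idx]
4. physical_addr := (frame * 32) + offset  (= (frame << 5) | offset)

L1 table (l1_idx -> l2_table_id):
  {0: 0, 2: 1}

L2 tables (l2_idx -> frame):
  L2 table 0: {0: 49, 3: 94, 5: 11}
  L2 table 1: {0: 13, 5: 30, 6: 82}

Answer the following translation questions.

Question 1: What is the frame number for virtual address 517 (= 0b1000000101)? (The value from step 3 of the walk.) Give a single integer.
Answer: 13

Derivation:
vaddr = 517: l1_idx=2, l2_idx=0
L1[2] = 1; L2[1][0] = 13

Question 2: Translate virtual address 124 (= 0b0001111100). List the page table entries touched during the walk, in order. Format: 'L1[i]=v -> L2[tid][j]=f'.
vaddr = 124 = 0b0001111100
Split: l1_idx=0, l2_idx=3, offset=28

Answer: L1[0]=0 -> L2[0][3]=94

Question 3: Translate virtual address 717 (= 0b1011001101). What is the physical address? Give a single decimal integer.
vaddr = 717 = 0b1011001101
Split: l1_idx=2, l2_idx=6, offset=13
L1[2] = 1
L2[1][6] = 82
paddr = 82 * 32 + 13 = 2637

Answer: 2637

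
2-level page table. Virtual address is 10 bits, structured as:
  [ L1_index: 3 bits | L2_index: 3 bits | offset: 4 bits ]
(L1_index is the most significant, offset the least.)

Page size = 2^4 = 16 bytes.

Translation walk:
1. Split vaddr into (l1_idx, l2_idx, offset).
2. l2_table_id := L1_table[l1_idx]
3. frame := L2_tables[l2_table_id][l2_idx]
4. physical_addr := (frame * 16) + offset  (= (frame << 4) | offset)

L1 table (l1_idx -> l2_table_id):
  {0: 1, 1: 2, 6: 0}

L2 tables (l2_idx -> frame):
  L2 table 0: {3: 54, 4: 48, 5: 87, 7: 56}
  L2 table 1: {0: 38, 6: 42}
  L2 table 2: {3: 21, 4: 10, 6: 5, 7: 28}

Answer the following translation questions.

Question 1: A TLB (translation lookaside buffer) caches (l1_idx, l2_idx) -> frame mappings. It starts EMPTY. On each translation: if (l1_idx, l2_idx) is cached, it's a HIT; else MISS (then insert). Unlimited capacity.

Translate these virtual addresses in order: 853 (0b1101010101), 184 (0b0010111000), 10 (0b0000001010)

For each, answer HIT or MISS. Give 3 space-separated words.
Answer: MISS MISS MISS

Derivation:
vaddr=853: (6,5) not in TLB -> MISS, insert
vaddr=184: (1,3) not in TLB -> MISS, insert
vaddr=10: (0,0) not in TLB -> MISS, insert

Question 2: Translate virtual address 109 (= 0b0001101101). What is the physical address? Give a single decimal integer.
Answer: 685

Derivation:
vaddr = 109 = 0b0001101101
Split: l1_idx=0, l2_idx=6, offset=13
L1[0] = 1
L2[1][6] = 42
paddr = 42 * 16 + 13 = 685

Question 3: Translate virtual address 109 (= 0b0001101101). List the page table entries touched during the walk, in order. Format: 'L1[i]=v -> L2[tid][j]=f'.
vaddr = 109 = 0b0001101101
Split: l1_idx=0, l2_idx=6, offset=13

Answer: L1[0]=1 -> L2[1][6]=42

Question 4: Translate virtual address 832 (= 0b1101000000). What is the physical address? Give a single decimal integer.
Answer: 768

Derivation:
vaddr = 832 = 0b1101000000
Split: l1_idx=6, l2_idx=4, offset=0
L1[6] = 0
L2[0][4] = 48
paddr = 48 * 16 + 0 = 768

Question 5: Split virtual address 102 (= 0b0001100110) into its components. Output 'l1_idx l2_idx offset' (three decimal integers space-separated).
vaddr = 102 = 0b0001100110
  top 3 bits -> l1_idx = 0
  next 3 bits -> l2_idx = 6
  bottom 4 bits -> offset = 6

Answer: 0 6 6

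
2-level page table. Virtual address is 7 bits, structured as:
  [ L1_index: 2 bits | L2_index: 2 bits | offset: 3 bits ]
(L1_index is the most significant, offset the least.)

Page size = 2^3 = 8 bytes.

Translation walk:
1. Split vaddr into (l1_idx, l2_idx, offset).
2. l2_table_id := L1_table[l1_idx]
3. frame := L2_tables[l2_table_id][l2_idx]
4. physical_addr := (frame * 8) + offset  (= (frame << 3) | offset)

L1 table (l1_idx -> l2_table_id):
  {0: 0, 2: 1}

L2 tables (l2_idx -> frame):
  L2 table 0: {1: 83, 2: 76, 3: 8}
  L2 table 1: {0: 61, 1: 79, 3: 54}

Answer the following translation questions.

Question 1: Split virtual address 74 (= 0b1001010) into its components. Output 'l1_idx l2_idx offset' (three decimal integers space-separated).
Answer: 2 1 2

Derivation:
vaddr = 74 = 0b1001010
  top 2 bits -> l1_idx = 2
  next 2 bits -> l2_idx = 1
  bottom 3 bits -> offset = 2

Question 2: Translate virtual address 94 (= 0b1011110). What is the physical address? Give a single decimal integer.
Answer: 438

Derivation:
vaddr = 94 = 0b1011110
Split: l1_idx=2, l2_idx=3, offset=6
L1[2] = 1
L2[1][3] = 54
paddr = 54 * 8 + 6 = 438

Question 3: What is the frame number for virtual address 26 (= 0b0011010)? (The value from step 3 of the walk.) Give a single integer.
vaddr = 26: l1_idx=0, l2_idx=3
L1[0] = 0; L2[0][3] = 8

Answer: 8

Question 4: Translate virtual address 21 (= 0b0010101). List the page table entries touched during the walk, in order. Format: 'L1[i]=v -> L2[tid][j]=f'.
vaddr = 21 = 0b0010101
Split: l1_idx=0, l2_idx=2, offset=5

Answer: L1[0]=0 -> L2[0][2]=76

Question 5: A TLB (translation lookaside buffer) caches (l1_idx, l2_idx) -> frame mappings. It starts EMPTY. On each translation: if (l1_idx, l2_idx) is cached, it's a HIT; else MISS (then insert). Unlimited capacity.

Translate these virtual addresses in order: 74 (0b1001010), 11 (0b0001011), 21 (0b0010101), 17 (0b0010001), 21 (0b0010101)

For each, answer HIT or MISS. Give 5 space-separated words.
vaddr=74: (2,1) not in TLB -> MISS, insert
vaddr=11: (0,1) not in TLB -> MISS, insert
vaddr=21: (0,2) not in TLB -> MISS, insert
vaddr=17: (0,2) in TLB -> HIT
vaddr=21: (0,2) in TLB -> HIT

Answer: MISS MISS MISS HIT HIT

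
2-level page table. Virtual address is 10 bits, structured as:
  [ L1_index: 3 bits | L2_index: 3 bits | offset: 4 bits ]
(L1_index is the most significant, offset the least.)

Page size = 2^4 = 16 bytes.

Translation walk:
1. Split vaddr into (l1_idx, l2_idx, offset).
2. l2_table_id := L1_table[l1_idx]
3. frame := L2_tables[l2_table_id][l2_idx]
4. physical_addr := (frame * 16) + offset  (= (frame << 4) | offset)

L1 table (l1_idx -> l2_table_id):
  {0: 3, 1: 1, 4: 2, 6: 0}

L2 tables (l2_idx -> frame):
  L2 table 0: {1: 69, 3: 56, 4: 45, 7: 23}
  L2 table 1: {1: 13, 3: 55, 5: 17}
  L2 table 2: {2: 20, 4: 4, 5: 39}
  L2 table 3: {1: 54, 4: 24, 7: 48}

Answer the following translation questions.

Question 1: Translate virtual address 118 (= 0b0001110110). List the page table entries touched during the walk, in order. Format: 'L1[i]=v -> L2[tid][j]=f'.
vaddr = 118 = 0b0001110110
Split: l1_idx=0, l2_idx=7, offset=6

Answer: L1[0]=3 -> L2[3][7]=48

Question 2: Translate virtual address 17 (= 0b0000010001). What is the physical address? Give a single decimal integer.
Answer: 865

Derivation:
vaddr = 17 = 0b0000010001
Split: l1_idx=0, l2_idx=1, offset=1
L1[0] = 3
L2[3][1] = 54
paddr = 54 * 16 + 1 = 865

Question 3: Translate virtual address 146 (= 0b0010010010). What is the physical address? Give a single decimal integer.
vaddr = 146 = 0b0010010010
Split: l1_idx=1, l2_idx=1, offset=2
L1[1] = 1
L2[1][1] = 13
paddr = 13 * 16 + 2 = 210

Answer: 210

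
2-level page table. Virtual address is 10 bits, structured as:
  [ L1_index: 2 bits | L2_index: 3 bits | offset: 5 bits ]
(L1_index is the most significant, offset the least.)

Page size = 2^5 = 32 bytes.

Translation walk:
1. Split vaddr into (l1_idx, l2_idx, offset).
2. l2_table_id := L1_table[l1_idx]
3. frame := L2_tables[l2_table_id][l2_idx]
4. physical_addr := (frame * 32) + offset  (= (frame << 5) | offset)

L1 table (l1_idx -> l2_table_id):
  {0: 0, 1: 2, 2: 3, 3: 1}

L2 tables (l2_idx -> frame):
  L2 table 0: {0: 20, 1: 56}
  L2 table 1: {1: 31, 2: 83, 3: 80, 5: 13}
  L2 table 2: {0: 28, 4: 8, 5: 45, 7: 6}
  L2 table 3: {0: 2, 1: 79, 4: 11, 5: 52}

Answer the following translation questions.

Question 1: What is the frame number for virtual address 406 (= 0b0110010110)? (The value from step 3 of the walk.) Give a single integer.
Answer: 8

Derivation:
vaddr = 406: l1_idx=1, l2_idx=4
L1[1] = 2; L2[2][4] = 8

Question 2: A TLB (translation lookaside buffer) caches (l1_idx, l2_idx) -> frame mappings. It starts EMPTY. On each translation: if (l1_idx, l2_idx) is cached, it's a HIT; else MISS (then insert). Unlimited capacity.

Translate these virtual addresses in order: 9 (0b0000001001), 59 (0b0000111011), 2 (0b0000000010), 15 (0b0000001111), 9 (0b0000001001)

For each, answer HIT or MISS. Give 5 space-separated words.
Answer: MISS MISS HIT HIT HIT

Derivation:
vaddr=9: (0,0) not in TLB -> MISS, insert
vaddr=59: (0,1) not in TLB -> MISS, insert
vaddr=2: (0,0) in TLB -> HIT
vaddr=15: (0,0) in TLB -> HIT
vaddr=9: (0,0) in TLB -> HIT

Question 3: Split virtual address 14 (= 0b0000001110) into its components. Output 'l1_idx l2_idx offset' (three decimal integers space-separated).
Answer: 0 0 14

Derivation:
vaddr = 14 = 0b0000001110
  top 2 bits -> l1_idx = 0
  next 3 bits -> l2_idx = 0
  bottom 5 bits -> offset = 14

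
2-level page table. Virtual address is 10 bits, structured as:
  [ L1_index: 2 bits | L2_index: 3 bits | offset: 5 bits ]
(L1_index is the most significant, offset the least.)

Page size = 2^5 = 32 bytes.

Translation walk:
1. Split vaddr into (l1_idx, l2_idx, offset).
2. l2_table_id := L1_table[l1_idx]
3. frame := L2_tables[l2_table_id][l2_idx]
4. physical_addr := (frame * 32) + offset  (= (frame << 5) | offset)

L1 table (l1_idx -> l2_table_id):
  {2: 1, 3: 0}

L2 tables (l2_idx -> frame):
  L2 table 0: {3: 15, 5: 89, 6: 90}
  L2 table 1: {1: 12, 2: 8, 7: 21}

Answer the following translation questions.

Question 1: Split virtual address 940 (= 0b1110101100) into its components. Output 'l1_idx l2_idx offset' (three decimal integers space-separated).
vaddr = 940 = 0b1110101100
  top 2 bits -> l1_idx = 3
  next 3 bits -> l2_idx = 5
  bottom 5 bits -> offset = 12

Answer: 3 5 12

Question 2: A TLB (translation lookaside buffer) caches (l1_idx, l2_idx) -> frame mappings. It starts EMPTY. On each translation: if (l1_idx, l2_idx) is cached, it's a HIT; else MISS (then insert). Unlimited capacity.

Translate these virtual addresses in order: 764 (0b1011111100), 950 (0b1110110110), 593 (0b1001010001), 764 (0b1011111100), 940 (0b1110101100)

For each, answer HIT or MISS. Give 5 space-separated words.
Answer: MISS MISS MISS HIT HIT

Derivation:
vaddr=764: (2,7) not in TLB -> MISS, insert
vaddr=950: (3,5) not in TLB -> MISS, insert
vaddr=593: (2,2) not in TLB -> MISS, insert
vaddr=764: (2,7) in TLB -> HIT
vaddr=940: (3,5) in TLB -> HIT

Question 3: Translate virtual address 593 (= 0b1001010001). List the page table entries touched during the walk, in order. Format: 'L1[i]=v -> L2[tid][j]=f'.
Answer: L1[2]=1 -> L2[1][2]=8

Derivation:
vaddr = 593 = 0b1001010001
Split: l1_idx=2, l2_idx=2, offset=17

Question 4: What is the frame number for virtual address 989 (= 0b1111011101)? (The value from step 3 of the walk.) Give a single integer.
Answer: 90

Derivation:
vaddr = 989: l1_idx=3, l2_idx=6
L1[3] = 0; L2[0][6] = 90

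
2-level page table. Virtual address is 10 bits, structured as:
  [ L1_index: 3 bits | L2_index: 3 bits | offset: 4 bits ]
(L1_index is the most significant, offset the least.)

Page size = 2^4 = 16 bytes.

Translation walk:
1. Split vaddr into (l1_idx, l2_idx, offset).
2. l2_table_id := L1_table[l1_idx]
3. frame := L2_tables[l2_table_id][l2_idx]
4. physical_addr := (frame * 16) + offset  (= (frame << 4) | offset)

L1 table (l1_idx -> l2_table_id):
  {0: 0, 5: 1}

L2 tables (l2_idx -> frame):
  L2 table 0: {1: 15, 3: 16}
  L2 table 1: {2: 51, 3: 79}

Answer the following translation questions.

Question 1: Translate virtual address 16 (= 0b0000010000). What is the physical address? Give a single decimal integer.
Answer: 240

Derivation:
vaddr = 16 = 0b0000010000
Split: l1_idx=0, l2_idx=1, offset=0
L1[0] = 0
L2[0][1] = 15
paddr = 15 * 16 + 0 = 240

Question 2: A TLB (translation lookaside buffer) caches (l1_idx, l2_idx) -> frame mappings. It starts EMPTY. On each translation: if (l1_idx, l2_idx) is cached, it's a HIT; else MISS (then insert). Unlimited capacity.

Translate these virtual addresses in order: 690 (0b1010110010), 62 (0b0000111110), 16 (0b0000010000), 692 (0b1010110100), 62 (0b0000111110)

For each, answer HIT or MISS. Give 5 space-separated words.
Answer: MISS MISS MISS HIT HIT

Derivation:
vaddr=690: (5,3) not in TLB -> MISS, insert
vaddr=62: (0,3) not in TLB -> MISS, insert
vaddr=16: (0,1) not in TLB -> MISS, insert
vaddr=692: (5,3) in TLB -> HIT
vaddr=62: (0,3) in TLB -> HIT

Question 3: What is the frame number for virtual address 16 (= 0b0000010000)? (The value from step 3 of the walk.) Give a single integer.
Answer: 15

Derivation:
vaddr = 16: l1_idx=0, l2_idx=1
L1[0] = 0; L2[0][1] = 15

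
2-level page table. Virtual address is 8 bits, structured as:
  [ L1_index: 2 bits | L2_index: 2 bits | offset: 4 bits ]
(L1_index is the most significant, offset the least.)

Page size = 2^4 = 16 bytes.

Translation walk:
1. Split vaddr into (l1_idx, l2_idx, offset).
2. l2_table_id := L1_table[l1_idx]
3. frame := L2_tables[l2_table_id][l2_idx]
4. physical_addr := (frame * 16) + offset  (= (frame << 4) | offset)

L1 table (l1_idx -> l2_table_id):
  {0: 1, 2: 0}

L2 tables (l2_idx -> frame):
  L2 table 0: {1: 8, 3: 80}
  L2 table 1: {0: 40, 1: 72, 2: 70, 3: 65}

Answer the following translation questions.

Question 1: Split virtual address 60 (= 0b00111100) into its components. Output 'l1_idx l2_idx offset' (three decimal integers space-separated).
Answer: 0 3 12

Derivation:
vaddr = 60 = 0b00111100
  top 2 bits -> l1_idx = 0
  next 2 bits -> l2_idx = 3
  bottom 4 bits -> offset = 12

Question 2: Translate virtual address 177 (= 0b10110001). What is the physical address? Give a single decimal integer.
Answer: 1281

Derivation:
vaddr = 177 = 0b10110001
Split: l1_idx=2, l2_idx=3, offset=1
L1[2] = 0
L2[0][3] = 80
paddr = 80 * 16 + 1 = 1281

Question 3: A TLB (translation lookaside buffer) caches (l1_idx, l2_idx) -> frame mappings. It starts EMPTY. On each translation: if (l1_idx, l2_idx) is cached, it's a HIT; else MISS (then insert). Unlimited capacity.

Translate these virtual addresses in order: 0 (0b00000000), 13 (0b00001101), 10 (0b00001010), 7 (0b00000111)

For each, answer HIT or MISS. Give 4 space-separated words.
Answer: MISS HIT HIT HIT

Derivation:
vaddr=0: (0,0) not in TLB -> MISS, insert
vaddr=13: (0,0) in TLB -> HIT
vaddr=10: (0,0) in TLB -> HIT
vaddr=7: (0,0) in TLB -> HIT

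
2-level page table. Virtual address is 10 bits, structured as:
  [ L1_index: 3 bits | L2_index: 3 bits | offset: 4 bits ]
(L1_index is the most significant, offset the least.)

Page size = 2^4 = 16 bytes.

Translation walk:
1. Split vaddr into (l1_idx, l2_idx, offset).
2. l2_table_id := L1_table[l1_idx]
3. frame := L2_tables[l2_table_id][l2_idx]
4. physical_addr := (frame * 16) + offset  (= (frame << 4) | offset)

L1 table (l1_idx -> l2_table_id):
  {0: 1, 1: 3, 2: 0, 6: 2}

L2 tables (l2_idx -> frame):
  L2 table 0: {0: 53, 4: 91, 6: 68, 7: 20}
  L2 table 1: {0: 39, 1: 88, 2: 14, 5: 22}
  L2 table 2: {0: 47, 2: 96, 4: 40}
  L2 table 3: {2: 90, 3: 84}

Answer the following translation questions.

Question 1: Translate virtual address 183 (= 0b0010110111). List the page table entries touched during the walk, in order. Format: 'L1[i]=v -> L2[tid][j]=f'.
vaddr = 183 = 0b0010110111
Split: l1_idx=1, l2_idx=3, offset=7

Answer: L1[1]=3 -> L2[3][3]=84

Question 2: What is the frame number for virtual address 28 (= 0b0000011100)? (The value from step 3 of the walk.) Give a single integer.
Answer: 88

Derivation:
vaddr = 28: l1_idx=0, l2_idx=1
L1[0] = 1; L2[1][1] = 88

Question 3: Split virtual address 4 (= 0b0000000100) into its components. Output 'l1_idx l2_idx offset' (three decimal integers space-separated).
Answer: 0 0 4

Derivation:
vaddr = 4 = 0b0000000100
  top 3 bits -> l1_idx = 0
  next 3 bits -> l2_idx = 0
  bottom 4 bits -> offset = 4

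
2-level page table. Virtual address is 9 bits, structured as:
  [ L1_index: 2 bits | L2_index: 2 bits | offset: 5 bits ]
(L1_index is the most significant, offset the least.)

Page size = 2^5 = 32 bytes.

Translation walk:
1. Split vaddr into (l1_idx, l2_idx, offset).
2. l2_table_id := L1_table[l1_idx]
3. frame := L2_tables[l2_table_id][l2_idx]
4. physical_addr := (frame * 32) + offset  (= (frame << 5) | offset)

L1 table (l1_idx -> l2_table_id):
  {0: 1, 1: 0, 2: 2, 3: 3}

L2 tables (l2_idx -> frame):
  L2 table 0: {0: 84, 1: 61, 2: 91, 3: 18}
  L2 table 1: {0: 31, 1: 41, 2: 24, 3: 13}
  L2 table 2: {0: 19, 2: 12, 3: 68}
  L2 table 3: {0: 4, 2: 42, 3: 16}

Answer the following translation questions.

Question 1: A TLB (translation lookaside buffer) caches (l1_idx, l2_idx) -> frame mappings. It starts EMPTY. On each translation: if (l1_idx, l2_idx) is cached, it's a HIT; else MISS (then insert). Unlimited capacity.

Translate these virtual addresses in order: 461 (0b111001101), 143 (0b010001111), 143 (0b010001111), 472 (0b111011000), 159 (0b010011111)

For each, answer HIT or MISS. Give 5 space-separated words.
vaddr=461: (3,2) not in TLB -> MISS, insert
vaddr=143: (1,0) not in TLB -> MISS, insert
vaddr=143: (1,0) in TLB -> HIT
vaddr=472: (3,2) in TLB -> HIT
vaddr=159: (1,0) in TLB -> HIT

Answer: MISS MISS HIT HIT HIT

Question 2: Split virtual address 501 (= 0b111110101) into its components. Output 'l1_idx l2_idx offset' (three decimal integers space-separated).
vaddr = 501 = 0b111110101
  top 2 bits -> l1_idx = 3
  next 2 bits -> l2_idx = 3
  bottom 5 bits -> offset = 21

Answer: 3 3 21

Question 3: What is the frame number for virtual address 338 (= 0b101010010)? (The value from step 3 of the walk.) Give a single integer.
vaddr = 338: l1_idx=2, l2_idx=2
L1[2] = 2; L2[2][2] = 12

Answer: 12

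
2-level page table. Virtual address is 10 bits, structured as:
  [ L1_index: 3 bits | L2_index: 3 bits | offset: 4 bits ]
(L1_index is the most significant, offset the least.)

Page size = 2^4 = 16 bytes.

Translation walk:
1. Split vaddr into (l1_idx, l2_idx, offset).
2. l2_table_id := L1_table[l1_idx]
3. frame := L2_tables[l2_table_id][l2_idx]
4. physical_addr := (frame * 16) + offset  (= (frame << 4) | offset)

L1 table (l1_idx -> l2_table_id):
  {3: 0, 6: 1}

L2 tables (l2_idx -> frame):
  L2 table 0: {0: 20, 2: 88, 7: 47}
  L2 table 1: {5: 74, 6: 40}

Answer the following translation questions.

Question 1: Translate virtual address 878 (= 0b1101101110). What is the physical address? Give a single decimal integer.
Answer: 654

Derivation:
vaddr = 878 = 0b1101101110
Split: l1_idx=6, l2_idx=6, offset=14
L1[6] = 1
L2[1][6] = 40
paddr = 40 * 16 + 14 = 654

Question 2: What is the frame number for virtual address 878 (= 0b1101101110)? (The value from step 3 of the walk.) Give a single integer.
Answer: 40

Derivation:
vaddr = 878: l1_idx=6, l2_idx=6
L1[6] = 1; L2[1][6] = 40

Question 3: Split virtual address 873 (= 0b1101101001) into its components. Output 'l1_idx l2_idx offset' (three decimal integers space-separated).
Answer: 6 6 9

Derivation:
vaddr = 873 = 0b1101101001
  top 3 bits -> l1_idx = 6
  next 3 bits -> l2_idx = 6
  bottom 4 bits -> offset = 9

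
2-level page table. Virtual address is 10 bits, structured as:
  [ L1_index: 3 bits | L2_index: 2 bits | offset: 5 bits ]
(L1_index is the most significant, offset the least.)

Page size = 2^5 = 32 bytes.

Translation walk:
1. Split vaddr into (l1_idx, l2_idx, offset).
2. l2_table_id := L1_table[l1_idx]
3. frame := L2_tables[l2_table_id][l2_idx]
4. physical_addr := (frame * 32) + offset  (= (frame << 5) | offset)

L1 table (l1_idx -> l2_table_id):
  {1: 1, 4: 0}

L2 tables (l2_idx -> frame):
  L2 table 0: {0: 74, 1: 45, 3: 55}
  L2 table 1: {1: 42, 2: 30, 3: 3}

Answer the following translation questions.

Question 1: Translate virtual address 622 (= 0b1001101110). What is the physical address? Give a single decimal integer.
vaddr = 622 = 0b1001101110
Split: l1_idx=4, l2_idx=3, offset=14
L1[4] = 0
L2[0][3] = 55
paddr = 55 * 32 + 14 = 1774

Answer: 1774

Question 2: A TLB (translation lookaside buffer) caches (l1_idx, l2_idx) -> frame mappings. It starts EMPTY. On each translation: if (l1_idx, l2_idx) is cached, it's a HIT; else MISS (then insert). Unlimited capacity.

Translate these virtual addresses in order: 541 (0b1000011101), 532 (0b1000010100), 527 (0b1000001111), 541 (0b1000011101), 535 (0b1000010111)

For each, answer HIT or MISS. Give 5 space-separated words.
Answer: MISS HIT HIT HIT HIT

Derivation:
vaddr=541: (4,0) not in TLB -> MISS, insert
vaddr=532: (4,0) in TLB -> HIT
vaddr=527: (4,0) in TLB -> HIT
vaddr=541: (4,0) in TLB -> HIT
vaddr=535: (4,0) in TLB -> HIT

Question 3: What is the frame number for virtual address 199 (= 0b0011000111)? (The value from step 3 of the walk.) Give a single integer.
Answer: 30

Derivation:
vaddr = 199: l1_idx=1, l2_idx=2
L1[1] = 1; L2[1][2] = 30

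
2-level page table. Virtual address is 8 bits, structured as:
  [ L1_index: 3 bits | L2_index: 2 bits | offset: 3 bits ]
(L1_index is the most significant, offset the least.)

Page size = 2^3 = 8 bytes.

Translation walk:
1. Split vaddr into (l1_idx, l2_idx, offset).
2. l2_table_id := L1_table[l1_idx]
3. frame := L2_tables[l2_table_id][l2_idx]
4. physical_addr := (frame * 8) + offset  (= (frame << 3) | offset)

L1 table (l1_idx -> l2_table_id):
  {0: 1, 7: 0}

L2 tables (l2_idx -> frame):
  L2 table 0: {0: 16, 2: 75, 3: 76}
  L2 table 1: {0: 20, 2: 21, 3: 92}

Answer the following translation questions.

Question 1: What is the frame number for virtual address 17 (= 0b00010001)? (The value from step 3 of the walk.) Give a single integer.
vaddr = 17: l1_idx=0, l2_idx=2
L1[0] = 1; L2[1][2] = 21

Answer: 21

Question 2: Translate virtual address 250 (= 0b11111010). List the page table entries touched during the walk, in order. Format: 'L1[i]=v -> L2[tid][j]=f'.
vaddr = 250 = 0b11111010
Split: l1_idx=7, l2_idx=3, offset=2

Answer: L1[7]=0 -> L2[0][3]=76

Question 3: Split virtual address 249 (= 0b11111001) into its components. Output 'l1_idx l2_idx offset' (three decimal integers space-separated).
Answer: 7 3 1

Derivation:
vaddr = 249 = 0b11111001
  top 3 bits -> l1_idx = 7
  next 2 bits -> l2_idx = 3
  bottom 3 bits -> offset = 1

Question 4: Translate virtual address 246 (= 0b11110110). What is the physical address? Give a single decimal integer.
Answer: 606

Derivation:
vaddr = 246 = 0b11110110
Split: l1_idx=7, l2_idx=2, offset=6
L1[7] = 0
L2[0][2] = 75
paddr = 75 * 8 + 6 = 606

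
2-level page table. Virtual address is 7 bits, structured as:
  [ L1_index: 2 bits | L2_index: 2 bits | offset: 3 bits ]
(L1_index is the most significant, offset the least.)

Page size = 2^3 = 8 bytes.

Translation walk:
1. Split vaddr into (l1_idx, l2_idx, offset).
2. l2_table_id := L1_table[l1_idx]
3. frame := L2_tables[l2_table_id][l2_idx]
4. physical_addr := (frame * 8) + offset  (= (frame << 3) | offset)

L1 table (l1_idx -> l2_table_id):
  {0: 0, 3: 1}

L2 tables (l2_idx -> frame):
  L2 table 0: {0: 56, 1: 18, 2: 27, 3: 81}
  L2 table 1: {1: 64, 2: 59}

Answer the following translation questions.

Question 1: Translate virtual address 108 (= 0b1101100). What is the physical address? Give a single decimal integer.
vaddr = 108 = 0b1101100
Split: l1_idx=3, l2_idx=1, offset=4
L1[3] = 1
L2[1][1] = 64
paddr = 64 * 8 + 4 = 516

Answer: 516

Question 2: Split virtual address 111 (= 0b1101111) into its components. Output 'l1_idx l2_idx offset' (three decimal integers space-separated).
vaddr = 111 = 0b1101111
  top 2 bits -> l1_idx = 3
  next 2 bits -> l2_idx = 1
  bottom 3 bits -> offset = 7

Answer: 3 1 7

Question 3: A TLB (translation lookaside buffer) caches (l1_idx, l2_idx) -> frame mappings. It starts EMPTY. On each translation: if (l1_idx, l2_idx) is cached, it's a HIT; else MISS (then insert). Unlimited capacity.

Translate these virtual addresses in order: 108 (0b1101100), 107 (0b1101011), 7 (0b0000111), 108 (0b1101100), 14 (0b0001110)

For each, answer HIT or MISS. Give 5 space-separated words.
vaddr=108: (3,1) not in TLB -> MISS, insert
vaddr=107: (3,1) in TLB -> HIT
vaddr=7: (0,0) not in TLB -> MISS, insert
vaddr=108: (3,1) in TLB -> HIT
vaddr=14: (0,1) not in TLB -> MISS, insert

Answer: MISS HIT MISS HIT MISS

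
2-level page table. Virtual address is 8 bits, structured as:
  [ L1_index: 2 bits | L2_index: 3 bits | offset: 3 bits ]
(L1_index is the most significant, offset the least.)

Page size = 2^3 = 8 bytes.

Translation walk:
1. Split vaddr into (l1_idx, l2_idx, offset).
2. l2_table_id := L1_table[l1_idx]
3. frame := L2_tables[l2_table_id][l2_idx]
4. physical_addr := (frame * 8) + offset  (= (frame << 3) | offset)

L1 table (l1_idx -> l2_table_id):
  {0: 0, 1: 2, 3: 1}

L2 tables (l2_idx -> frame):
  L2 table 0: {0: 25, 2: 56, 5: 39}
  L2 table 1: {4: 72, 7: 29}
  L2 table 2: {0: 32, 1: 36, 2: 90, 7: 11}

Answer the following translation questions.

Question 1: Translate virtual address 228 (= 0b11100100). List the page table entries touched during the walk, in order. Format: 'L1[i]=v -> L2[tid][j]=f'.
Answer: L1[3]=1 -> L2[1][4]=72

Derivation:
vaddr = 228 = 0b11100100
Split: l1_idx=3, l2_idx=4, offset=4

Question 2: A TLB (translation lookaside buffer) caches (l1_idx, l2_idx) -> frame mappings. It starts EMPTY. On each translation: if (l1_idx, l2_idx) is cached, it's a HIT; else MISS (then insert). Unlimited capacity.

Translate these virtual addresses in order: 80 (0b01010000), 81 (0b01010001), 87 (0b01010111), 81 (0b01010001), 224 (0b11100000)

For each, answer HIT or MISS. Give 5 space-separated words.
vaddr=80: (1,2) not in TLB -> MISS, insert
vaddr=81: (1,2) in TLB -> HIT
vaddr=87: (1,2) in TLB -> HIT
vaddr=81: (1,2) in TLB -> HIT
vaddr=224: (3,4) not in TLB -> MISS, insert

Answer: MISS HIT HIT HIT MISS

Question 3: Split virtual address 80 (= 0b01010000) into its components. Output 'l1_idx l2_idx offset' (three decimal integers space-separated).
vaddr = 80 = 0b01010000
  top 2 bits -> l1_idx = 1
  next 3 bits -> l2_idx = 2
  bottom 3 bits -> offset = 0

Answer: 1 2 0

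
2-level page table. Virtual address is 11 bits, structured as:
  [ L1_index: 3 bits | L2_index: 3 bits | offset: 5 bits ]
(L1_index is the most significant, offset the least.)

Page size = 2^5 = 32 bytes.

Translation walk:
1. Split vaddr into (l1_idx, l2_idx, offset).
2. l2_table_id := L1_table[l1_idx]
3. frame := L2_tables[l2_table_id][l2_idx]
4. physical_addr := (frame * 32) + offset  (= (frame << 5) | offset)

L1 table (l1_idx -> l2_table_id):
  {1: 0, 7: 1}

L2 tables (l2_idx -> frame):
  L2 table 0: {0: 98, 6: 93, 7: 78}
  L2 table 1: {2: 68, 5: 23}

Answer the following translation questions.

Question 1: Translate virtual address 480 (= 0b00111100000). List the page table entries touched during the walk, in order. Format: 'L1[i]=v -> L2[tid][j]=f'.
vaddr = 480 = 0b00111100000
Split: l1_idx=1, l2_idx=7, offset=0

Answer: L1[1]=0 -> L2[0][7]=78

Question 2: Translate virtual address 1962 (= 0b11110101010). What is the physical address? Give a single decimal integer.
Answer: 746

Derivation:
vaddr = 1962 = 0b11110101010
Split: l1_idx=7, l2_idx=5, offset=10
L1[7] = 1
L2[1][5] = 23
paddr = 23 * 32 + 10 = 746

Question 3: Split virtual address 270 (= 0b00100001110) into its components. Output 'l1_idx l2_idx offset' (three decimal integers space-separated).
vaddr = 270 = 0b00100001110
  top 3 bits -> l1_idx = 1
  next 3 bits -> l2_idx = 0
  bottom 5 bits -> offset = 14

Answer: 1 0 14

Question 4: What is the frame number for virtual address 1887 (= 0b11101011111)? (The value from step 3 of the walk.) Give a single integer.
vaddr = 1887: l1_idx=7, l2_idx=2
L1[7] = 1; L2[1][2] = 68

Answer: 68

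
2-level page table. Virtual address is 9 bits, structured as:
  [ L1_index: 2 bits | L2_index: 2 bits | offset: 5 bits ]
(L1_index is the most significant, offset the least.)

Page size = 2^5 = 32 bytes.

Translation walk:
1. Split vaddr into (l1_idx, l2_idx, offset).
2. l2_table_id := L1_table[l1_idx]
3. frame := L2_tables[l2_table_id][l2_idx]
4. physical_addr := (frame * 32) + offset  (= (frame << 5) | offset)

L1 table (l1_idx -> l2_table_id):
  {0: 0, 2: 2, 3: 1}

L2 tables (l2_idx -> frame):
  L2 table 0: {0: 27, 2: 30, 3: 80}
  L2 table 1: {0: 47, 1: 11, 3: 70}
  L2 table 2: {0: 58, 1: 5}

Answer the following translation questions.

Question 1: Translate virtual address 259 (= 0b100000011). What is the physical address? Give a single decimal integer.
vaddr = 259 = 0b100000011
Split: l1_idx=2, l2_idx=0, offset=3
L1[2] = 2
L2[2][0] = 58
paddr = 58 * 32 + 3 = 1859

Answer: 1859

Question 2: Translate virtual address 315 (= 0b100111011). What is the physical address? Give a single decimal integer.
Answer: 187

Derivation:
vaddr = 315 = 0b100111011
Split: l1_idx=2, l2_idx=1, offset=27
L1[2] = 2
L2[2][1] = 5
paddr = 5 * 32 + 27 = 187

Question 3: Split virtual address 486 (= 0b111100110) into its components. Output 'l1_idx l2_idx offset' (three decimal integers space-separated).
vaddr = 486 = 0b111100110
  top 2 bits -> l1_idx = 3
  next 2 bits -> l2_idx = 3
  bottom 5 bits -> offset = 6

Answer: 3 3 6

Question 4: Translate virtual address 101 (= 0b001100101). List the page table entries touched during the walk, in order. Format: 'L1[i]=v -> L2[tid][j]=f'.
vaddr = 101 = 0b001100101
Split: l1_idx=0, l2_idx=3, offset=5

Answer: L1[0]=0 -> L2[0][3]=80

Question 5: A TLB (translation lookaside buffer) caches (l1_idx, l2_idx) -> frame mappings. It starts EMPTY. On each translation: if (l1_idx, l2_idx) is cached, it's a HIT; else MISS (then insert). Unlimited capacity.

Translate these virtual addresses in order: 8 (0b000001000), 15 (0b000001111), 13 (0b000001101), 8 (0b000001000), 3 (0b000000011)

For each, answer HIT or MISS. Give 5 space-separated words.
Answer: MISS HIT HIT HIT HIT

Derivation:
vaddr=8: (0,0) not in TLB -> MISS, insert
vaddr=15: (0,0) in TLB -> HIT
vaddr=13: (0,0) in TLB -> HIT
vaddr=8: (0,0) in TLB -> HIT
vaddr=3: (0,0) in TLB -> HIT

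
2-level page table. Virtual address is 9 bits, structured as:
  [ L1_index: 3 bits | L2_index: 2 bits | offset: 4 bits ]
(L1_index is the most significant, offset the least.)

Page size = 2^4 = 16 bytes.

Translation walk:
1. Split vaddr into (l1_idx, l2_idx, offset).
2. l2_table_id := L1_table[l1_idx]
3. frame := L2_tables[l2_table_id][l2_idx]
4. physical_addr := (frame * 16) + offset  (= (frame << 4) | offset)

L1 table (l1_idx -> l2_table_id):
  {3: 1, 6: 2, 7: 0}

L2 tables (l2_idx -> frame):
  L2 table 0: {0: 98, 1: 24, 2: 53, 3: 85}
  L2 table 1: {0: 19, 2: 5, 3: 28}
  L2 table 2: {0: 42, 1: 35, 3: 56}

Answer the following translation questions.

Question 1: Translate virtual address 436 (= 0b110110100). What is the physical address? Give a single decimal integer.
Answer: 900

Derivation:
vaddr = 436 = 0b110110100
Split: l1_idx=6, l2_idx=3, offset=4
L1[6] = 2
L2[2][3] = 56
paddr = 56 * 16 + 4 = 900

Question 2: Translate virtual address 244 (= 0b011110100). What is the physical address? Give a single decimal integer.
vaddr = 244 = 0b011110100
Split: l1_idx=3, l2_idx=3, offset=4
L1[3] = 1
L2[1][3] = 28
paddr = 28 * 16 + 4 = 452

Answer: 452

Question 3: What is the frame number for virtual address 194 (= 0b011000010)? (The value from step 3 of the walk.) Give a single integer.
vaddr = 194: l1_idx=3, l2_idx=0
L1[3] = 1; L2[1][0] = 19

Answer: 19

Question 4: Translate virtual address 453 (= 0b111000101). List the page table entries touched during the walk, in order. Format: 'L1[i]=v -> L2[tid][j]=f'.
vaddr = 453 = 0b111000101
Split: l1_idx=7, l2_idx=0, offset=5

Answer: L1[7]=0 -> L2[0][0]=98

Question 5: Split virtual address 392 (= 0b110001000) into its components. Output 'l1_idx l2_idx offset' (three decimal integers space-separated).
vaddr = 392 = 0b110001000
  top 3 bits -> l1_idx = 6
  next 2 bits -> l2_idx = 0
  bottom 4 bits -> offset = 8

Answer: 6 0 8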